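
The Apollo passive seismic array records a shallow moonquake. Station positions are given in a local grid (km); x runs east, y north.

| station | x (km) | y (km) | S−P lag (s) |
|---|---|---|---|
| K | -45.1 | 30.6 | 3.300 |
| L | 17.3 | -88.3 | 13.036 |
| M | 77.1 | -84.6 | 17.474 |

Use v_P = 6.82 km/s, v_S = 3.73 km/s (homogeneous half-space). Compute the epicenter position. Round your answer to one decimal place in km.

Distance from S−P lag: d = Δt · v_P v_S / (v_P − v_S) = Δt · (6.82·3.73)/(6.82−3.73) ≈ 8.2326·Δt.
So d_K = 27.17, d_L = 107.32, d_M = 143.86 km.
Circle about each station: (x + 45.1)² + (y − 30.6)² = 27.17²; (x − 17.3)² + (y + 88.3)² = 107.32²; (x − 77.1)² + (y + 84.6)² = 143.86².
Subtracting the K equation from the L and M equations removes the quadratic terms:
124.8 x − 237.8 y = -5653.56
244.4 x − 230.4 y = -9826.29
Solving the 2×2 system: x ≈ -35.2, y ≈ 5.3 km.

(-35.2, 5.3)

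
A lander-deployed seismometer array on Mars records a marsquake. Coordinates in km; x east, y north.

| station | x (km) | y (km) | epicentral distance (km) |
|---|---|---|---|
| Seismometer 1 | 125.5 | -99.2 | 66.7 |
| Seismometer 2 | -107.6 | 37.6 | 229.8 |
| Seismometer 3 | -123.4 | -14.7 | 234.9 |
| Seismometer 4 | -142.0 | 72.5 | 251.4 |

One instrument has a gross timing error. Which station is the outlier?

Solve using three stations at a time. Using Seismometer 1, Seismometer 2, Seismometer 3 (subtract circle equations pairwise → linear system) gives (x, y) ≈ (110.7, -34.2).
Distances from that point to each station vs reported:
  Seismometer 1: calculated 66.6 vs reported 66.7 → residual 0.1 km
  Seismometer 2: calculated 229.8 vs reported 229.8 → residual 0.0 km
  Seismometer 3: calculated 234.9 vs reported 234.9 → residual 0.0 km
  Seismometer 4: calculated 274.3 vs reported 251.4 → residual 22.9 km
Seismometer 1, Seismometer 2, Seismometer 3 are mutually consistent (residuals ≈ 0); Seismometer 4 is off by 22.9 km.

Seismometer 4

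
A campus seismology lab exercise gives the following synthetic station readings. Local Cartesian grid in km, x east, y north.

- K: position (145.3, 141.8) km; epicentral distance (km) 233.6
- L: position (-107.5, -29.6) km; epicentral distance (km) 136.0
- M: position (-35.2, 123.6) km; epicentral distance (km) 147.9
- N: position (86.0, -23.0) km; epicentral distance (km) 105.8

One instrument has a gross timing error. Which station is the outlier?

Solve using three stations at a time. Using K, M, N (subtract circle equations pairwise → linear system) gives (x, y) ≈ (-19.8, -23.5).
Distances from that point to each station vs reported:
  K: calculated 233.6 vs reported 233.6 → residual 0.0 km
  L: calculated 87.9 vs reported 136.0 → residual 48.1 km
  M: calculated 147.9 vs reported 147.9 → residual 0.0 km
  N: calculated 105.8 vs reported 105.8 → residual 0.0 km
K, M, N are mutually consistent (residuals ≈ 0); L is off by 48.1 km.

L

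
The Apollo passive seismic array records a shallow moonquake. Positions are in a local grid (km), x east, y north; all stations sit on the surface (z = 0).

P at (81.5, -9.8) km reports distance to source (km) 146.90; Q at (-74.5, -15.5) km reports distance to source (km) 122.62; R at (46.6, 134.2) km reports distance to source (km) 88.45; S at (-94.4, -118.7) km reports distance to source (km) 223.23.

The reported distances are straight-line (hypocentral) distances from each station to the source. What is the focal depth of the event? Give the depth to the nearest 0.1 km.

Each station gives a sphere (x−x_i)² + (y−y_i)² + z² = d_i² (stations at z=0).
Subtracting the P sphere from Q and R: z² cancels, leaving linear equations in x and y:
-312.0 x − 11.4 y = 5596.16
-69.8 x + 288.0 y = 27199.12
Solving: x ≈ -21.199, y ≈ 89.303 km (keep extra digits for the depth step; rounded: -21.2, 89.3).
Then from the P sphere: z² = 146.90² − (x − 81.5)² − (y + 9.8)² with x = -21.199, y = 89.303, so z ≈ 34.801 ≈ 34.8 km.
Check against S (with the unrounded solution): distance 223.24 ≈ 223.23 km. ✓

34.8 km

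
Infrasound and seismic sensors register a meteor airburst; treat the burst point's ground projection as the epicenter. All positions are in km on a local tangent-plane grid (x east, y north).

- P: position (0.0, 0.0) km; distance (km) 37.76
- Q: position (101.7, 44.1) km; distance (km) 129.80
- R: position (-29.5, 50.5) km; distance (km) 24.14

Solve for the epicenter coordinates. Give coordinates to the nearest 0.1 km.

-26.9 km east, 26.5 km north

Circle about each station: x² + y² = 37.76²; (x − 101.7)² + (y − 44.1)² = 129.80²; (x + 29.5)² + (y − 50.5)² = 24.14².
Subtracting pairs of circle equations eliminates x²+y² and gives linear equations (the radical axes):
203.4 x + 88.2 y = -3134.52
-59.0 x + 101.0 y = 4263.58
Solving the 2×2 system: x ≈ -26.9, y ≈ 26.5 km.
Check against P (with the unrounded x, y): √(x²+y²) = 37.76 ≈ 37.76 km. ✓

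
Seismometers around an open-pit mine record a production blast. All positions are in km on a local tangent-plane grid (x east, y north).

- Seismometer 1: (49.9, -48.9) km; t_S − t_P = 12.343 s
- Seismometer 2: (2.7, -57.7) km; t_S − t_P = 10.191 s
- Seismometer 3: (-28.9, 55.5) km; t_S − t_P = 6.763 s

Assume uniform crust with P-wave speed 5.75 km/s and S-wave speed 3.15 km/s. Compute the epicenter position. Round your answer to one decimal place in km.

x ≈ -10.8 km, y ≈ 12.0 km

Distance from S−P lag: d = Δt · v_P v_S / (v_P − v_S) = Δt · (5.75·3.15)/(5.75−3.15) ≈ 6.9663·Δt.
So d_Seismometer 1 = 85.99, d_Seismometer 2 = 70.99, d_Seismometer 3 = 47.11 km.
Circle about each station: (x − 49.9)² + (y + 48.9)² = 85.99²; (x − 2.7)² + (y + 57.7)² = 70.99²; (x + 28.9)² + (y − 55.5)² = 47.11².
Subtracting the Seismometer 1 equation from the Seismometer 2 and Seismometer 3 equations removes the quadratic terms:
-94.4 x − 17.6 y = 810.06
-157.6 x + 208.8 y = 4209.17
Solving the 2×2 system: x ≈ -10.8, y ≈ 12.0 km.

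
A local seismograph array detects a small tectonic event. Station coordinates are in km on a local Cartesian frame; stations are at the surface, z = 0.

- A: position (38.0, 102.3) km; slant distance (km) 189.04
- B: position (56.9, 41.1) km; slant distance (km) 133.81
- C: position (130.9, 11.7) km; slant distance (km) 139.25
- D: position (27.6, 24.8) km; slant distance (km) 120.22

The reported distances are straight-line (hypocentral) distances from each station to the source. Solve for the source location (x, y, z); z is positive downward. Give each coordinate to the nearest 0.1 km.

x ≈ 43.5 km, y ≈ -75.2 km, depth ≈ 64.8 km

Each station gives a sphere (x−x_i)² + (y−y_i)² + z² = d_i² (stations at z=0).
Subtracting the A sphere from B and C: z² cancels, leaving linear equations in x and y:
37.8 x − 122.4 y = 10848.54
185.8 x − 181.2 y = 21707.97
Solving: x ≈ 43.498, y ≈ -75.198 km (keep extra digits for the depth step; rounded: 43.5, -75.2).
Then from the A sphere: z² = 189.04² − (x − 38.0)² − (y − 102.3)² with x = 43.498, y = -75.198, so z ≈ 64.810 ≈ 64.8 km.
Check against D (with the unrounded solution): distance 120.22 ≈ 120.22 km. ✓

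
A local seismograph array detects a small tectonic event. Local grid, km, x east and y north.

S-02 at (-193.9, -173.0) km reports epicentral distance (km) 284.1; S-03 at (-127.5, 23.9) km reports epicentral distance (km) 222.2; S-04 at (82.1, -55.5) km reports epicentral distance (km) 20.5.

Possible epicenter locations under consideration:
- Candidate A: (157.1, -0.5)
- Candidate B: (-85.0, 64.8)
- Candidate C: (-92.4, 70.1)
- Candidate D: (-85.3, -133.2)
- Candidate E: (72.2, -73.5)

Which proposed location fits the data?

Candidate E

For each candidate, compare |candidate − station| to the reported distance:
Candidate A: residuals S-02 107.0, S-03 63.4, S-04 72.5 → max 107.0 km
Candidate B: residuals S-02 22.6, S-03 163.2, S-04 185.4 → max 185.4 km
Candidate C: residuals S-02 20.7, S-03 164.2, S-04 194.5 → max 194.5 km
Candidate D: residuals S-02 168.4, S-03 59.5, S-04 164.1 → max 168.4 km
Candidate E: residuals S-02 0.0, S-03 0.0, S-04 0.0 → max 0.0 km
Only Candidate E has all residuals ≈ 0.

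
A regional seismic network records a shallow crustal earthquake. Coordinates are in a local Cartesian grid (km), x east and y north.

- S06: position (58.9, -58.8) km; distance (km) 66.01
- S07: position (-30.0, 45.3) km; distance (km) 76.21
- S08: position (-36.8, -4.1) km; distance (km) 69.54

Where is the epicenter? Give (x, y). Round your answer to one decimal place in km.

Circle about each station: (x − 58.9)² + (y + 58.8)² = 66.01²; (x + 30.0)² + (y − 45.3)² = 76.21²; (x + 36.8)² + (y + 4.1)² = 69.54².
Subtracting the S06 equation from the S07 and S08 equations removes the quadratic terms:
-177.8 x + 208.2 y = -5425.20
-191.4 x + 109.4 y = -6034.09
Solving the 2×2 system: x ≈ 32.5, y ≈ 1.7 km.

(32.5, 1.7)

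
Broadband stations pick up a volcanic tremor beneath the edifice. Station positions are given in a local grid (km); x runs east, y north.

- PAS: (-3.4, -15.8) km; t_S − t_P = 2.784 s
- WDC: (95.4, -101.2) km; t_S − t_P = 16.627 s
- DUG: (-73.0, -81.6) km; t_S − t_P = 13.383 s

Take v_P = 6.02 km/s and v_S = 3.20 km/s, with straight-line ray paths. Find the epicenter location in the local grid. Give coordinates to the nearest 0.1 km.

Distance from S−P lag: d = Δt · v_P v_S / (v_P − v_S) = Δt · (6.02·3.20)/(6.02−3.20) ≈ 6.8312·Δt.
So d_PAS = 19.02, d_WDC = 113.58, d_DUG = 91.42 km.
Circle about each station: (x + 3.4)² + (y + 15.8)² = 19.02²; (x − 95.4)² + (y + 101.2)² = 113.58²; (x + 73.0)² + (y + 81.6)² = 91.42².
Subtracting the PAS equation from the WDC and DUG equations removes the quadratic terms:
197.6 x − 170.8 y = 6542.74
-139.2 x − 131.6 y = 3730.50
Solving the 2×2 system: x ≈ 4.5, y ≈ -33.1 km.
Check against PAS (with the unrounded x, y): √((x + 3.4)²+(y + 15.8)²) = 19.02 ≈ 19.02 km. ✓

4.5 km east, -33.1 km north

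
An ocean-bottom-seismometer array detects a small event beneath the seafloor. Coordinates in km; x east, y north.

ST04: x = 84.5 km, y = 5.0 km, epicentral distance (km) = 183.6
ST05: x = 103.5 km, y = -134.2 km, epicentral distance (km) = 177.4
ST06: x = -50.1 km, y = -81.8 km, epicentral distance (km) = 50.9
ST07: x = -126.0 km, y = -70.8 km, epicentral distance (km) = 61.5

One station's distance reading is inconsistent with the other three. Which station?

Solve using three stations at a time. Using ST04, ST05, ST07 (subtract circle equations pairwise → linear system) gives (x, y) ≈ (-69.5, -95.0).
Distances from that point to each station vs reported:
  ST04: calculated 183.6 vs reported 183.6 → residual 0.0 km
  ST05: calculated 177.4 vs reported 177.4 → residual 0.0 km
  ST06: calculated 23.4 vs reported 50.9 → residual 27.5 km
  ST07: calculated 61.5 vs reported 61.5 → residual 0.0 km
ST04, ST05, ST07 are mutually consistent (residuals ≈ 0); ST06 is off by 27.5 km.

ST06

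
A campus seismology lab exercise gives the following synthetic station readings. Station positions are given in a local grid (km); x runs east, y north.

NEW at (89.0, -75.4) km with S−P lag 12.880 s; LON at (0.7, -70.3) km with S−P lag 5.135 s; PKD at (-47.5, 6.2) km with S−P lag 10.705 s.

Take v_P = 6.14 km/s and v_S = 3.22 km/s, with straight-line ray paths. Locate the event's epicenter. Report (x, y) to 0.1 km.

Distance from S−P lag: d = Δt · v_P v_S / (v_P − v_S) = Δt · (6.14·3.22)/(6.14−3.22) ≈ 6.7708·Δt.
So d_NEW = 87.21, d_LON = 34.77, d_PKD = 72.48 km.
Circle about each station: (x − 89.0)² + (y + 75.4)² = 87.21²; (x − 0.7)² + (y + 70.3)² = 34.77²; (x + 47.5)² + (y − 6.2)² = 72.48².
Subtracting pairs of circle equations eliminates x²+y² and gives linear equations (the radical axes):
-176.6 x + 10.2 y = -2266.95
-273.0 x + 163.2 y = -8959.24
Solving the 2×2 system: x ≈ 10.7, y ≈ -37.0 km.
Check against NEW (with the unrounded x, y): √((x − 89.0)²+(y + 75.4)²) = 87.21 ≈ 87.21 km. ✓

x ≈ 10.7 km, y ≈ -37.0 km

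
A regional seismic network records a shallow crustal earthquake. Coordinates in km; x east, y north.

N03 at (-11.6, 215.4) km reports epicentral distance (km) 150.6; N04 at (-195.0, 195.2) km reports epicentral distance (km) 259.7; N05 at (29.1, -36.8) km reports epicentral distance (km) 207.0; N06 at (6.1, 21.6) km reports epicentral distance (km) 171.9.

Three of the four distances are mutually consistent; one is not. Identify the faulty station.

Solve using three stations at a time. Using N03, N05, N06 (subtract circle equations pairwise → linear system) gives (x, y) ≈ (122.8, 147.7).
Distances from that point to each station vs reported:
  N03: calculated 150.5 vs reported 150.6 → residual 0.1 km
  N04: calculated 321.3 vs reported 259.7 → residual 61.6 km
  N05: calculated 206.9 vs reported 207.0 → residual 0.1 km
  N06: calculated 171.8 vs reported 171.9 → residual 0.1 km
N03, N05, N06 are mutually consistent (residuals ≈ 0); N04 is off by 61.6 km.

N04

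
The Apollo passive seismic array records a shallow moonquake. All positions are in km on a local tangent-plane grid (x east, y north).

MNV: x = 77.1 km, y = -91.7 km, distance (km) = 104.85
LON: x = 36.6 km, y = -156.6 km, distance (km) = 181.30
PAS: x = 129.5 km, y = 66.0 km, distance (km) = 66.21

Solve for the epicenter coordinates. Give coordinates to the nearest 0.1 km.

x ≈ 128.3 km, y ≈ -0.2 km

Circle about each station: (x − 77.1)² + (y + 91.7)² = 104.85²; (x − 36.6)² + (y + 156.6)² = 181.30²; (x − 129.5)² + (y − 66.0)² = 66.21².
Subtracting the MNV equation from the LON and PAS equations removes the quadratic terms:
-81.0 x − 129.8 y = -10366.35
104.8 x + 315.4 y = 13382.71
Solving the 2×2 system: x ≈ 128.3, y ≈ -0.2 km.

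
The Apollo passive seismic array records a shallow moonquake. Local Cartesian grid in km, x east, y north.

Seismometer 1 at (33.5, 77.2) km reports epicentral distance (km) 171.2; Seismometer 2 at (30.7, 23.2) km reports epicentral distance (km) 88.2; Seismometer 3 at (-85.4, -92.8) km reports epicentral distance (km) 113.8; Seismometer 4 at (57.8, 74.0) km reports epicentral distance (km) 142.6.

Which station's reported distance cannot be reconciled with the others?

Solve using three stations at a time. Using Seismometer 2, Seismometer 3, Seismometer 4 (subtract circle equations pairwise → linear system) gives (x, y) ≈ (24.6, -64.5).
Distances from that point to each station vs reported:
  Seismometer 1: calculated 142.0 vs reported 171.2 → residual 29.2 km
  Seismometer 2: calculated 87.9 vs reported 88.2 → residual 0.3 km
  Seismometer 3: calculated 113.6 vs reported 113.8 → residual 0.2 km
  Seismometer 4: calculated 142.4 vs reported 142.6 → residual 0.2 km
Seismometer 2, Seismometer 3, Seismometer 4 are mutually consistent (residuals ≈ 0); Seismometer 1 is off by 29.2 km.

Seismometer 1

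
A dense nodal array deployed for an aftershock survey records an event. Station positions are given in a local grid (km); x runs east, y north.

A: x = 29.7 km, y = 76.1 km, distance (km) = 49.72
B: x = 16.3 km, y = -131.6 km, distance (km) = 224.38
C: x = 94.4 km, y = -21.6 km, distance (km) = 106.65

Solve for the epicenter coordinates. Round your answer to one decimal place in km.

(78.8, 83.9)

Circle about each station: (x − 29.7)² + (y − 76.1)² = 49.72²; (x − 16.3)² + (y + 131.6)² = 224.38²; (x − 94.4)² + (y + 21.6)² = 106.65².
Subtracting pairs of circle equations eliminates x²+y² and gives linear equations (the radical axes):
-26.8 x − 415.4 y = -36963.36
129.4 x − 195.4 y = -6197.52
Solving the 2×2 system: x ≈ 78.8, y ≈ 83.9 km.
Check against A (with the unrounded x, y): √((x − 29.7)²+(y − 76.1)²) = 49.71 ≈ 49.72 km. ✓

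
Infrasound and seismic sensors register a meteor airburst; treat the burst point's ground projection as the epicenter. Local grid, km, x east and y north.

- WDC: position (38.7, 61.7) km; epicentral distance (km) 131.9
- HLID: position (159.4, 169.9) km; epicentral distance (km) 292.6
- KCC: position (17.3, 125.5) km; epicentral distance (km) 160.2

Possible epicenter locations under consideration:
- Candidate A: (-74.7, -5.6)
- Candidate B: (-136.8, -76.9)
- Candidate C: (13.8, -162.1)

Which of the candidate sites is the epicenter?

Candidate A

For each candidate, compare |candidate − station| to the reported distance:
Candidate A: residuals WDC 0.0, HLID 0.0, KCC 0.0 → max 0.0 km
Candidate B: residuals WDC 91.7, HLID 92.9, KCC 94.2 → max 94.2 km
Candidate C: residuals WDC 93.3, HLID 69.9, KCC 127.4 → max 127.4 km
Only Candidate A has all residuals ≈ 0.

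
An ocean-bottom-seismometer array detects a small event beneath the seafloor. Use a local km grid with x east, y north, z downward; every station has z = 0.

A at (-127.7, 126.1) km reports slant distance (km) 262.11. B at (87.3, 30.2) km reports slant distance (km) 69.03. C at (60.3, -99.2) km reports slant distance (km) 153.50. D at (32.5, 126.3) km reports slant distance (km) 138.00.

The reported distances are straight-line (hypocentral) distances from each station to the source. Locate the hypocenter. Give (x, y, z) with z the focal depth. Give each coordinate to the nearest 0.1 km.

Each station gives a sphere (x−x_i)² + (y−y_i)² + z² = d_i² (stations at z=0).
Subtracting the A sphere from B and C: z² cancels, leaving linear equations in x and y:
430.0 x − 191.8 y = 40261.34
376.0 x − 450.6 y = 26407.63
Solving: x ≈ 107.503, y ≈ 31.100 km (keep extra digits for the depth step; rounded: 107.5, 31.1).
Then from the A sphere: z² = 262.11² − (x + 127.7)² − (y − 126.1)² with x = 107.503, y = 31.100, so z ≈ 66.002 ≈ 66.0 km.

(107.5, 31.1, 66.0)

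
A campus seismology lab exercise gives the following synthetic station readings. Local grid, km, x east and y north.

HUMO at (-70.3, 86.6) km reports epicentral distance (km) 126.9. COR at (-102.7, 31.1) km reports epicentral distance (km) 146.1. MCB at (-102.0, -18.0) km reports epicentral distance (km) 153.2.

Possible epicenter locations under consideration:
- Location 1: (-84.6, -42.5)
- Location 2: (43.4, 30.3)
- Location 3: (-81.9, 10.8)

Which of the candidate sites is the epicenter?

For each candidate, compare |candidate − station| to the reported distance:
Location 1: residuals HUMO 3.0, COR 70.3, MCB 123.1 → max 123.1 km
Location 2: residuals HUMO 0.0, COR 0.0, MCB 0.0 → max 0.0 km
Location 3: residuals HUMO 50.2, COR 117.0, MCB 118.1 → max 118.1 km
Only Location 2 has all residuals ≈ 0.

Location 2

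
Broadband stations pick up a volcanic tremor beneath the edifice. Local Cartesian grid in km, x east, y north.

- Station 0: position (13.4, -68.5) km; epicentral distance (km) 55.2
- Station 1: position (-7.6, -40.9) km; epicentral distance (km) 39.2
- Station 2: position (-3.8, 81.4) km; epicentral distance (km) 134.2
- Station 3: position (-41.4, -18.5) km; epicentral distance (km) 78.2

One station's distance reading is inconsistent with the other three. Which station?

Solve using three stations at a time. Using Station 1, Station 2, Station 3 (subtract circle equations pairwise → linear system) gives (x, y) ≈ (30.9, -48.2).
Distances from that point to each station vs reported:
  Station 0: calculated 26.8 vs reported 55.2 → residual 28.4 km
  Station 1: calculated 39.2 vs reported 39.2 → residual 0.0 km
  Station 2: calculated 134.2 vs reported 134.2 → residual 0.0 km
  Station 3: calculated 78.2 vs reported 78.2 → residual 0.0 km
Station 1, Station 2, Station 3 are mutually consistent (residuals ≈ 0); Station 0 is off by 28.4 km.

Station 0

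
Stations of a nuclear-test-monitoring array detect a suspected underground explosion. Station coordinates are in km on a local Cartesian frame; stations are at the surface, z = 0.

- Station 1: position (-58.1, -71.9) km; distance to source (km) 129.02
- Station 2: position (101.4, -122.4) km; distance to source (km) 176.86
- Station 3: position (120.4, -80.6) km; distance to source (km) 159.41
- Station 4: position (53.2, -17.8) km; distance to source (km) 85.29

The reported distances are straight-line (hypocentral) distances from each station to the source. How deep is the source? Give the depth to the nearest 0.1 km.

Each station gives a sphere (x−x_i)² + (y−y_i)² + z² = d_i² (stations at z=0).
Subtracting the Station 1 sphere from Station 2 and Station 3: z² cancels, leaving linear equations in x and y:
319.0 x − 101.0 y = 2085.20
357.0 x − 17.4 y = 3681.91
Solving: x ≈ 11.001, y ≈ 14.099 km (keep extra digits for the depth step; rounded: 11.0, 14.1).
Then from the Station 1 sphere: z² = 129.02² − (x + 58.1)² − (y + 71.9)² with x = 11.001, y = 14.099, so z ≈ 66.898 ≈ 66.9 km.
Check against Station 4 (with the unrounded solution): distance 85.29 ≈ 85.29 km. ✓

66.9 km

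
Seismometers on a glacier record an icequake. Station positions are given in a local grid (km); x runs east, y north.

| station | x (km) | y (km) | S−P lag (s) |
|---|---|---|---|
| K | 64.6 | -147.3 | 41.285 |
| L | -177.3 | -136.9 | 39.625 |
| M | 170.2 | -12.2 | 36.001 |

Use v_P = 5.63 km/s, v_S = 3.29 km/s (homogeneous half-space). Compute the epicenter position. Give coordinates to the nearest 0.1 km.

(-61.0, 154.4)

Distance from S−P lag: d = Δt · v_P v_S / (v_P − v_S) = Δt · (5.63·3.29)/(5.63−3.29) ≈ 7.9157·Δt.
So d_K = 326.80, d_L = 313.66, d_M = 284.97 km.
Circle about each station: (x − 64.6)² + (y + 147.3)² = 326.80²; (x + 177.3)² + (y + 136.9)² = 313.66²; (x − 170.2)² + (y + 12.2)² = 284.97².
Subtracting the K equation from the L and M equations removes the quadratic terms:
-483.8 x + 20.8 y = 32722.09
211.2 x + 270.2 y = 28836.77
Solving the 2×2 system: x ≈ -61.0, y ≈ 154.4 km.
Check against K (with the unrounded x, y): √((x − 64.6)²+(y + 147.3)²) = 326.80 ≈ 326.80 km. ✓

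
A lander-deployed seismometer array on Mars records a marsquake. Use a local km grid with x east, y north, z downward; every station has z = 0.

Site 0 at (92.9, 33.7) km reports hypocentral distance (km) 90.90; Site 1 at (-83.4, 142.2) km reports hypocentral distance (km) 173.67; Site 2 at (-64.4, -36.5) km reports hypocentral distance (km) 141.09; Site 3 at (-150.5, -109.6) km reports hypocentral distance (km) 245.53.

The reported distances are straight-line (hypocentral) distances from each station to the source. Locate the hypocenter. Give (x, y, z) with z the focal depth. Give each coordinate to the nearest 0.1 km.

Each station gives a sphere (x−x_i)² + (y−y_i)² + z² = d_i² (stations at z=0).
Subtracting the Site 0 sphere from Site 1 and Site 2: z² cancels, leaving linear equations in x and y:
-352.6 x + 217.0 y = -4488.16
-314.6 x − 140.4 y = -15930.07
Solving: x ≈ 34.702, y ≈ 35.704 km (keep extra digits for the depth step; rounded: 34.7, 35.7).
Then from the Site 0 sphere: z² = 90.90² − (x − 92.9)² − (y − 33.7)² with x = 34.702, y = 35.704, so z ≈ 69.798 ≈ 69.8 km.
Check against Site 3 (with the unrounded solution): distance 245.53 ≈ 245.53 km. ✓

(34.7, 35.7, 69.8)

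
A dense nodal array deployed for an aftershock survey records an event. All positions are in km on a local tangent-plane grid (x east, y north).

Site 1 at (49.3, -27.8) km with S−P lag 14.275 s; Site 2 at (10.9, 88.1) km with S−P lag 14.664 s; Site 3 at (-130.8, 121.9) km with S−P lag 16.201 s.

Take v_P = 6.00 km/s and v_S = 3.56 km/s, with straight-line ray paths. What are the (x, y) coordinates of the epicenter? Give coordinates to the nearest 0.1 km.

(-74.1, -8.1)

Distance from S−P lag: d = Δt · v_P v_S / (v_P − v_S) = Δt · (6.00·3.56)/(6.00−3.56) ≈ 8.7541·Δt.
So d_Site 1 = 124.96, d_Site 2 = 128.37, d_Site 3 = 141.83 km.
Circle about each station: (x − 49.3)² + (y + 27.8)² = 124.96²; (x − 10.9)² + (y − 88.1)² = 128.37²; (x + 130.8)² + (y − 121.9)² = 141.83².
Subtracting pairs of circle equations eliminates x²+y² and gives linear equations (the radical axes):
-76.8 x + 231.8 y = 3813.23
-360.2 x + 299.4 y = 24264.17
Solving the 2×2 system: x ≈ -74.1, y ≈ -8.1 km.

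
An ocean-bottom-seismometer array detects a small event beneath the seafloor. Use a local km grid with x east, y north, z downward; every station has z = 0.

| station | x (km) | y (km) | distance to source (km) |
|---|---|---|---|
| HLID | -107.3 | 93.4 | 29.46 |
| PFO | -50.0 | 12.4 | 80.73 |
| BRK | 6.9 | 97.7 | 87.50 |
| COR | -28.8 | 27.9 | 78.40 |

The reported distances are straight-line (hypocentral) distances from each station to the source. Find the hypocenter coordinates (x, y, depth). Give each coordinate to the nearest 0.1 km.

x ≈ -79.6 km, y ≈ 87.1 km, depth ≈ 7.8 km

Each station gives a sphere (x−x_i)² + (y−y_i)² + z² = d_i² (stations at z=0).
Subtracting the HLID sphere from PFO and BRK: z² cancels, leaving linear equations in x and y:
114.6 x − 162.0 y = -23232.53
228.4 x + 8.6 y = -17432.31
Solving: x ≈ -79.603, y ≈ 87.099 km (keep extra digits for the depth step; rounded: -79.6, 87.1).
Then from the HLID sphere: z² = 29.46² − (x + 107.3)² − (y − 93.4)² with x = -79.603, y = 87.099, so z ≈ 7.814 ≈ 7.8 km.
Check against COR (with the unrounded solution): distance 78.40 ≈ 78.40 km. ✓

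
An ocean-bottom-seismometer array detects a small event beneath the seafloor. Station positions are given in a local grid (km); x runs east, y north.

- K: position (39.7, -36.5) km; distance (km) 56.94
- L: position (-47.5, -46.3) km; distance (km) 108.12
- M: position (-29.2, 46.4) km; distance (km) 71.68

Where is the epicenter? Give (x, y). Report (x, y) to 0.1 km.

37.6 km east, 20.4 km north

Circle about each station: (x − 39.7)² + (y + 36.5)² = 56.94²; (x + 47.5)² + (y + 46.3)² = 108.12²; (x + 29.2)² + (y − 46.4)² = 71.68².
Subtracting pairs of circle equations eliminates x²+y² and gives linear equations (the radical axes):
-174.4 x − 19.6 y = -6956.17
-137.8 x + 165.8 y = -1798.60
Solving the 2×2 system: x ≈ 37.6, y ≈ 20.4 km.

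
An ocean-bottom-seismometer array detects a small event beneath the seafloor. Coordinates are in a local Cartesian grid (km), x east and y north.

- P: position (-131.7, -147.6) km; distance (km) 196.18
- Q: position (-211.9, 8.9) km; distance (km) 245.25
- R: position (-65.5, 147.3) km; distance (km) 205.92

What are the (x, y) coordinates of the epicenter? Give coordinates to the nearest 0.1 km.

x ≈ 29.3 km, y ≈ -35.5 km

Circle about each station: (x + 131.7)² + (y + 147.6)² = 196.18²; (x + 211.9)² + (y − 8.9)² = 245.25²; (x + 65.5)² + (y − 147.3)² = 205.92².
Subtracting the P equation from the Q and R equations removes the quadratic terms:
-160.4 x + 313.0 y = -15810.80
132.4 x + 589.8 y = -17059.56
Solving the 2×2 system: x ≈ 29.3, y ≈ -35.5 km.
Check against P (with the unrounded x, y): √((x + 131.7)²+(y + 147.6)²) = 196.18 ≈ 196.18 km. ✓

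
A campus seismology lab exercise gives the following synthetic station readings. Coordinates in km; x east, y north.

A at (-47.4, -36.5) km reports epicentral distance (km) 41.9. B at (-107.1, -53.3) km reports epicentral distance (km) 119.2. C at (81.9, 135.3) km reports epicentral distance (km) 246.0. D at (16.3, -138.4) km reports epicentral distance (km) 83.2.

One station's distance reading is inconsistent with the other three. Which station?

B

Solve using three stations at a time. Using A, C, D (subtract circle equations pairwise → linear system) gives (x, y) ≈ (-40.8, -77.9).
Distances from that point to each station vs reported:
  A: calculated 41.9 vs reported 41.9 → residual 0.0 km
  B: calculated 70.7 vs reported 119.2 → residual 48.5 km
  C: calculated 246.0 vs reported 246.0 → residual 0.0 km
  D: calculated 83.2 vs reported 83.2 → residual 0.0 km
A, C, D are mutually consistent (residuals ≈ 0); B is off by 48.5 km.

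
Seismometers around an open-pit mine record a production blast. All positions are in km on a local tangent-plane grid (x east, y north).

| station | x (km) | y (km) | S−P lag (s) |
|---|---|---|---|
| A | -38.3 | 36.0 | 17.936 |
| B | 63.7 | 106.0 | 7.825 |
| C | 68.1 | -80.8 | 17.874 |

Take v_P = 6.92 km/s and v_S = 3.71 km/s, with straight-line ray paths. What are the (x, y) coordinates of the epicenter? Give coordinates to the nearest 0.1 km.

Distance from S−P lag: d = Δt · v_P v_S / (v_P − v_S) = Δt · (6.92·3.71)/(6.92−3.71) ≈ 7.9979·Δt.
So d_A = 143.45, d_B = 62.58, d_C = 142.95 km.
Circle about each station: (x + 38.3)² + (y − 36.0)² = 143.45²; (x − 63.7)² + (y − 106.0)² = 62.58²; (x − 68.1)² + (y + 80.8)² = 142.95².
Subtracting the A equation from the B and C equations removes the quadratic terms:
204.0 x + 140.0 y = 29192.45
212.8 x − 233.6 y = 8546.56
Solving the 2×2 system: x ≈ 103.5, y ≈ 57.7 km.

(103.5, 57.7)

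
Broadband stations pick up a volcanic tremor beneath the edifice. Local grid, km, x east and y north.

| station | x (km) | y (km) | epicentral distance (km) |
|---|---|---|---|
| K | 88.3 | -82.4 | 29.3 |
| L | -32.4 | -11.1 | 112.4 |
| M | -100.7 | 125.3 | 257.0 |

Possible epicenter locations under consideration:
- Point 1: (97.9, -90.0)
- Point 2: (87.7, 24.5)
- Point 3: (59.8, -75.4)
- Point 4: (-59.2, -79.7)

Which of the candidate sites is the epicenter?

Point 3

For each candidate, compare |candidate − station| to the reported distance:
Point 1: residuals K 17.1, L 39.9, M 35.9 → max 39.9 km
Point 2: residuals K 77.6, L 12.9, M 43.3 → max 77.6 km
Point 3: residuals K 0.0, L 0.0, M 0.0 → max 0.0 km
Point 4: residuals K 118.2, L 38.8, M 47.8 → max 118.2 km
Only Point 3 has all residuals ≈ 0.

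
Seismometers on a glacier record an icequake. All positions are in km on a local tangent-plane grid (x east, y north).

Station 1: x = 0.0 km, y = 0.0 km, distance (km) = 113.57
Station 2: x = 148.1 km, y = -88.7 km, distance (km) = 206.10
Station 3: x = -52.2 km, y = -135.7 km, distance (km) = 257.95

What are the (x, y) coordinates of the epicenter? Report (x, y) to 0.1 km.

Circle about each station: x² + y² = 113.57²; (x − 148.1)² + (y + 88.7)² = 206.10²; (x + 52.2)² + (y + 135.7)² = 257.95².
Subtracting pairs of circle equations eliminates x²+y² and gives linear equations (the radical axes):
296.2 x − 177.4 y = 222.23
-104.4 x − 271.4 y = -32500.73
Solving the 2×2 system: x ≈ 58.9, y ≈ 97.1 km.

x ≈ 58.9 km, y ≈ 97.1 km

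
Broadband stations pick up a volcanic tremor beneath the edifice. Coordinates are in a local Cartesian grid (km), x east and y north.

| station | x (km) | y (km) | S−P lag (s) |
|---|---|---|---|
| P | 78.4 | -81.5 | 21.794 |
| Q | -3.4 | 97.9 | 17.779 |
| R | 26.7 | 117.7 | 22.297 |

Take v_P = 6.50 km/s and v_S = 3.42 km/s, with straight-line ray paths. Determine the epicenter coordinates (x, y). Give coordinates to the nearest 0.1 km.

Distance from S−P lag: d = Δt · v_P v_S / (v_P − v_S) = Δt · (6.50·3.42)/(6.50−3.42) ≈ 7.2175·Δt.
So d_P = 157.30, d_Q = 128.32, d_R = 160.93 km.
Circle about each station: (x − 78.4)² + (y + 81.5)² = 157.30²; (x + 3.4)² + (y − 97.9)² = 128.32²; (x − 26.7)² + (y − 117.7)² = 160.93².
Subtracting pairs of circle equations eliminates x²+y² and gives linear equations (the radical axes):
-163.6 x + 358.8 y = 5084.43
-103.4 x + 398.4 y = 622.20
Solving the 2×2 system: x ≈ -64.2, y ≈ -15.1 km.

-64.2 km east, -15.1 km north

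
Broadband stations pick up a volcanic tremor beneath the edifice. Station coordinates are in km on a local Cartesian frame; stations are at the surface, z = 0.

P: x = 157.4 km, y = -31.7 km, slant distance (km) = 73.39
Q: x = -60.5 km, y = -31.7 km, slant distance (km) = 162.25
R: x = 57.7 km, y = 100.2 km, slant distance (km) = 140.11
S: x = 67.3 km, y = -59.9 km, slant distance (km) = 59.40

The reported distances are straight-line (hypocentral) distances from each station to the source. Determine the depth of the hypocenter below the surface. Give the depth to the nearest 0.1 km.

z ≈ 40.8 km

Each station gives a sphere (x−x_i)² + (y−y_i)² + z² = d_i² (stations at z=0).
Subtracting the P sphere from Q and R: z² cancels, leaving linear equations in x and y:
-435.8 x + 0.0 y = -42053.48
-199.4 x + 263.8 y = -26655.04
Solving: x ≈ 96.497, y ≈ -28.103 km (keep extra digits for the depth step; rounded: 96.5, -28.1).
Then from the P sphere: z² = 73.39² − (x − 157.4)² − (y + 31.7)² with x = 96.497, y = -28.103, so z ≈ 40.792 ≈ 40.8 km.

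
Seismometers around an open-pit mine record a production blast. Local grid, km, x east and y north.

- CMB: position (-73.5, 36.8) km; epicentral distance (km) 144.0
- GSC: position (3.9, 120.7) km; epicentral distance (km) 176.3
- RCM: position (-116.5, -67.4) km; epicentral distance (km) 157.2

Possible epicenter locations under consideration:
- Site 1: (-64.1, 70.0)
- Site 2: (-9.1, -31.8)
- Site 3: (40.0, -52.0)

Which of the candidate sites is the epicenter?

Site 3

For each candidate, compare |candidate − station| to the reported distance:
Site 1: residuals CMB 109.5, GSC 91.5, RCM 10.1 → max 109.5 km
Site 2: residuals CMB 49.9, GSC 23.2, RCM 44.1 → max 49.9 km
Site 3: residuals CMB 0.1, GSC 0.1, RCM 0.1 → max 0.1 km
Only Site 3 has all residuals ≈ 0.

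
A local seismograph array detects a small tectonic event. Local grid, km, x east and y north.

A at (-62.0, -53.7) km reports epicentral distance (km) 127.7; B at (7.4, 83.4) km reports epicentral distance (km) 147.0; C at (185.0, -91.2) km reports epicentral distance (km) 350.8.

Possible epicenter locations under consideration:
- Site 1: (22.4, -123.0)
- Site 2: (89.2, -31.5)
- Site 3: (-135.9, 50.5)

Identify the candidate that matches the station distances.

For each candidate, compare |candidate − station| to the reported distance:
Site 1: residuals A 18.5, B 59.9, C 185.1 → max 185.1 km
Site 2: residuals A 25.1, B 6.0, C 237.9 → max 237.9 km
Site 3: residuals A 0.0, B 0.0, C 0.0 → max 0.0 km
Only Site 3 has all residuals ≈ 0.

Site 3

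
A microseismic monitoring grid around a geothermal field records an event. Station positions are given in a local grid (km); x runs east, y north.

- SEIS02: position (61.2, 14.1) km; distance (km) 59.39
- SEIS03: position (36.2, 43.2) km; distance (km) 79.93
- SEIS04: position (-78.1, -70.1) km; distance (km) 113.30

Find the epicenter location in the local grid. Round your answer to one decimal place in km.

Circle about each station: (x − 61.2)² + (y − 14.1)² = 59.39²; (x − 36.2)² + (y − 43.2)² = 79.93²; (x + 78.1)² + (y + 70.1)² = 113.30².
Subtracting the SEIS02 equation from the SEIS03 and SEIS04 equations removes the quadratic terms:
-50.0 x + 58.2 y = -3629.20
-278.6 x − 168.4 y = -2240.35
Solving the 2×2 system: x ≈ 30.1, y ≈ -36.5 km.

x ≈ 30.1 km, y ≈ -36.5 km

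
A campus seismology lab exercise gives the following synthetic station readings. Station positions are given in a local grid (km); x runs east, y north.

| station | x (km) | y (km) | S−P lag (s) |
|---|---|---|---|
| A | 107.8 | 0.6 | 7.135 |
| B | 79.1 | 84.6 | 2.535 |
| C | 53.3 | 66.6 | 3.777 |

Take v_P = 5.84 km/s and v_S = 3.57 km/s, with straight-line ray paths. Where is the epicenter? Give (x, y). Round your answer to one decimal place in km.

x ≈ 87.8 km, y ≈ 63.0 km

Distance from S−P lag: d = Δt · v_P v_S / (v_P − v_S) = Δt · (5.84·3.57)/(5.84−3.57) ≈ 9.1845·Δt.
So d_A = 65.53, d_B = 23.28, d_C = 34.69 km.
Circle about each station: (x − 107.8)² + (y − 0.6)² = 65.53²; (x − 79.1)² + (y − 84.6)² = 23.28²; (x − 53.3)² + (y − 66.6)² = 34.69².
Subtracting the A equation from the B and C equations removes the quadratic terms:
-57.4 x + 168.0 y = 5544.99
-109.0 x + 132.0 y = -1253.97
Solving the 2×2 system: x ≈ 87.8, y ≈ 63.0 km.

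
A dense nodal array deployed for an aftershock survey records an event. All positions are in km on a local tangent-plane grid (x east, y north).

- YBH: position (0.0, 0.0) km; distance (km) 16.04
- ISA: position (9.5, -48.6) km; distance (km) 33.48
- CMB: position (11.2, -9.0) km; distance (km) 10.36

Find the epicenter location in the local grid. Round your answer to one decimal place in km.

Circle about each station: x² + y² = 16.04²; (x − 9.5)² + (y + 48.6)² = 33.48²; (x − 11.2)² + (y + 9.0)² = 10.36².
Subtracting the YBH equation from the ISA and CMB equations removes the quadratic terms:
19.0 x − 97.2 y = 1588.58
22.4 x − 18.0 y = 356.39
Solving the 2×2 system: x ≈ 3.3, y ≈ -15.7 km.

(3.3, -15.7)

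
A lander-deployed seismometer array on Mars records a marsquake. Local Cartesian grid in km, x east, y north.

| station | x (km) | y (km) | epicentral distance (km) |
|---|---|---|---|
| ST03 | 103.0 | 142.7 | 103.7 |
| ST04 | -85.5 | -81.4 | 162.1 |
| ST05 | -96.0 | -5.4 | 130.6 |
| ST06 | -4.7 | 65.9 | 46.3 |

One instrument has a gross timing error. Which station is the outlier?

Solve using three stations at a time. Using ST04, ST05, ST06 (subtract circle equations pairwise → linear system) gives (x, y) ≈ (28.6, 33.7).
Distances from that point to each station vs reported:
  ST03: calculated 131.9 vs reported 103.7 → residual 28.2 km
  ST04: calculated 162.1 vs reported 162.1 → residual 0.0 km
  ST05: calculated 130.6 vs reported 130.6 → residual 0.0 km
  ST06: calculated 46.3 vs reported 46.3 → residual 0.0 km
ST04, ST05, ST06 are mutually consistent (residuals ≈ 0); ST03 is off by 28.2 km.

ST03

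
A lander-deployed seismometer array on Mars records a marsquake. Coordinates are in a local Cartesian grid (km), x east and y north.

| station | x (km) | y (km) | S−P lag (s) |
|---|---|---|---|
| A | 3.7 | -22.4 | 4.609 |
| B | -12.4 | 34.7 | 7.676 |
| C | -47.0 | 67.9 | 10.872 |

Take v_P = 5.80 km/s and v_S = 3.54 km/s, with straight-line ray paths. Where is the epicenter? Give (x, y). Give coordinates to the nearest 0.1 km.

x ≈ -37.4 km, y ≈ -30.4 km

Distance from S−P lag: d = Δt · v_P v_S / (v_P − v_S) = Δt · (5.80·3.54)/(5.80−3.54) ≈ 9.0850·Δt.
So d_A = 41.87, d_B = 69.74, d_C = 98.77 km.
Circle about each station: (x − 3.7)² + (y + 22.4)² = 41.87²; (x + 12.4)² + (y − 34.7)² = 69.74²; (x + 47.0)² + (y − 67.9)² = 98.77².
Subtracting the A equation from the B and C equations removes the quadratic terms:
-32.2 x + 114.2 y = -2268.17
-101.4 x + 180.6 y = -1698.46
Solving the 2×2 system: x ≈ -37.4, y ≈ -30.4 km.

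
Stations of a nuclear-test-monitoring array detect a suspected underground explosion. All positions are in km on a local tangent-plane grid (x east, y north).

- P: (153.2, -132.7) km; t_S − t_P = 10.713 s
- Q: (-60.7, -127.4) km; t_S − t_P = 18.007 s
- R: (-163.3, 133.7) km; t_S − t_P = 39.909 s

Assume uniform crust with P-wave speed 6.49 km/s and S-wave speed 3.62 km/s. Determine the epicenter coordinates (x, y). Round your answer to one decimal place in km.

Distance from S−P lag: d = Δt · v_P v_S / (v_P − v_S) = Δt · (6.49·3.62)/(6.49−3.62) ≈ 8.1860·Δt.
So d_P = 87.70, d_Q = 147.41, d_R = 326.69 km.
Circle about each station: (x − 153.2)² + (y + 132.7)² = 87.70²; (x + 60.7)² + (y + 127.4)² = 147.41²; (x + 163.3)² + (y − 133.7)² = 326.69².
Subtracting pairs of circle equations eliminates x²+y² and gives linear equations (the radical axes):
-427.8 x + 10.6 y = -35202.70
-633.0 x + 532.8 y = -95572.02
Solving the 2×2 system: x ≈ 80.2, y ≈ -84.1 km.

x ≈ 80.2 km, y ≈ -84.1 km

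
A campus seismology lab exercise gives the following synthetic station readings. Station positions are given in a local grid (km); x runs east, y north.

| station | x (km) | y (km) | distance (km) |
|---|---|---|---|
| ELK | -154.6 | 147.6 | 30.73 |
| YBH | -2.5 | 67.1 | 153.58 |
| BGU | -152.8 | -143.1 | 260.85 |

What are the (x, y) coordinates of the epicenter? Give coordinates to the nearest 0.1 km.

Circle about each station: (x + 154.6)² + (y − 147.6)² = 30.73²; (x + 2.5)² + (y − 67.1)² = 153.58²; (x + 152.8)² + (y + 143.1)² = 260.85².
Subtracting the ELK equation from the YBH and BGU equations removes the quadratic terms:
304.2 x − 161.0 y = -63820.74
3.6 x − 581.4 y = -68959.86
Solving the 2×2 system: x ≈ -147.5, y ≈ 117.7 km.

-147.5 km east, 117.7 km north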